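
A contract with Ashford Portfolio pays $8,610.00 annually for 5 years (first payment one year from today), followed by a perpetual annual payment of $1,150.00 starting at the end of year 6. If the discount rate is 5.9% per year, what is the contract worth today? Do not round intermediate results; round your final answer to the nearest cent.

PV of 5-year annuity: $8,610.00 × [1 − (1+0.059)^−5] / 0.059 = 36367.33049
Perpetuity value at year 5: $1,150.00 / 0.059 = 19491.52542
PV of perpetuity: 19491.52542 / (1+0.059)^5 = 14634.10033
Total PV = 36367.33049 + 14634.10033 = 51001.43082

$51001.43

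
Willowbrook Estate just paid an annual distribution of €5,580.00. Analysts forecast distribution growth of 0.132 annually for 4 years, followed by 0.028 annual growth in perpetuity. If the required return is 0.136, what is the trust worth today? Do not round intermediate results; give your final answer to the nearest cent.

€74493.41

D_1 = 6316.56000
D_2 = 7150.34592
D_3 = 8094.19158
D_4 = 9162.62487
Terminal value at year 4: TV = D_4×(1+g_2)/(r−g_2) = 9419.17837/0.108 = 87214.61451
P_0 = D_1/(1+r)^1 + D_2/(1+r)^2 + D_3/(1+r)^3 + D_4/(1+r)^4 + TV/(1+r)^4
    = 5560.35211 + 5540.77341 + 5521.26364 + 5501.82257 + 52369.20005 = 74493.41179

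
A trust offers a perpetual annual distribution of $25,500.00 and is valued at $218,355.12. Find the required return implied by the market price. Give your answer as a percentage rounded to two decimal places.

11.68%

P = C/r ⇒ r = C/P = $25,500.00/$218,355.12 = 0.116782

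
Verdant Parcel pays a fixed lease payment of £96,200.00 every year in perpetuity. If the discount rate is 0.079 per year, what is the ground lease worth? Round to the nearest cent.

£1217721.52

Level perpetuity: PV = C / r = £96,200.00 / 0.079 = £1,217,721.52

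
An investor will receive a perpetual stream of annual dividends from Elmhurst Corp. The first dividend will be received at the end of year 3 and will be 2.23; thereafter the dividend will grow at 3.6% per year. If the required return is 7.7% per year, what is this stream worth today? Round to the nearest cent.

46.89

Value at end of year 2: C₁ / (r − g) = 2.23 / (0.077 − 0.036) = 54.3902
Discount to today: PV = 54.3902 / (1 + 0.077)^2 = 54.3902 / 1.159929 = 46.89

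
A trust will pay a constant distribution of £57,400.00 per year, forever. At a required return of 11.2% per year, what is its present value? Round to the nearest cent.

Level perpetuity: PV = C / r = £57,400.00 / 0.112 = £512,500.00

£512500.00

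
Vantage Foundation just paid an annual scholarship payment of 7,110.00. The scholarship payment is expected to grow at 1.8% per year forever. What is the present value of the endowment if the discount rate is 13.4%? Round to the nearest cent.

62396.38

D₁ = D₀ × (1 + g) = 7,110.00 × 1.018 = 7,237.9800
Growing perpetuity: P = D₁ / (r − g) = 7,237.9800 / (0.134 − 0.018) = 62,396.38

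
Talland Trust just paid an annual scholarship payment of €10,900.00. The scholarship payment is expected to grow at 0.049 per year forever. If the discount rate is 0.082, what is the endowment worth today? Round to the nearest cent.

€346487.88

D₁ = D₀ × (1 + g) = €10,900.00 × 1.049 = €11,434.1000
Growing perpetuity: P = D₁ / (r − g) = €11,434.1000 / (0.082 − 0.049) = €346,487.88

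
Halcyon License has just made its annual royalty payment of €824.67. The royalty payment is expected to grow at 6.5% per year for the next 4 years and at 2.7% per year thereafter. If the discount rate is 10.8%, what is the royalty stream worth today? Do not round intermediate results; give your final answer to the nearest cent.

€11915.75

D_1 = 878.27355
D_2 = 935.36133
D_3 = 996.15982
D_4 = 1060.91021
Terminal value at year 4: TV = D_4×(1+g_2)/(r−g_2) = 1089.55478/0.081 = 13451.29359
P_0 = D_1/(1+r)^1 + D_2/(1+r)^2 + D_3/(1+r)^3 + D_4/(1+r)^4 + TV/(1+r)^4
    = 792.66566 + 761.90336 + 732.33491 + 703.91397 + 8924.93394 = 11915.75185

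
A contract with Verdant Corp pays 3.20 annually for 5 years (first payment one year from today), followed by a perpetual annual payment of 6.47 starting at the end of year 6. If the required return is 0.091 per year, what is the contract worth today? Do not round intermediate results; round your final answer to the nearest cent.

PV of 5-year annuity: 3.20 × [1 − (1+0.091)^−5] / 0.091 = 12.41466
Perpetuity value at year 5: 6.47 / 0.091 = 71.09890
PV of perpetuity: 71.09890 / (1+0.091)^5 = 45.99802
Total PV = 12.41466 + 45.99802 = 58.41268

58.41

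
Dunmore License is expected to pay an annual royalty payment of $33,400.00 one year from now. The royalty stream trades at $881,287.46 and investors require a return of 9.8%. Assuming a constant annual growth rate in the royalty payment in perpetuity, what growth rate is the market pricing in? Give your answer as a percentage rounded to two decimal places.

6.01%

P = D₁/(r−g) ⇒ g = r − D₁/P = 0.098 − $33,400.00/$881,287.46 = 0.060101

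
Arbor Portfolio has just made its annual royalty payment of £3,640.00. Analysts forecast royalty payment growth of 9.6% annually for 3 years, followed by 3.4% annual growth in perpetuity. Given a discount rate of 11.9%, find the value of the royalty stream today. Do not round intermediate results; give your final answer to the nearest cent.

D_1 = 3989.44000
D_2 = 4372.42624
D_3 = 4792.17916
Terminal value at year 3: TV = D_3×(1+g_2)/(r−g_2) = 4955.11325/0.085 = 58295.45001
P_0 = D_1/(1+r)^1 + D_2/(1+r)^2 + D_3/(1+r)^3 + TV/(1+r)^3
    = 3565.18320 + 3491.90419 + 3420.13136 + 41604.89205 = 52082.11080

£52082.11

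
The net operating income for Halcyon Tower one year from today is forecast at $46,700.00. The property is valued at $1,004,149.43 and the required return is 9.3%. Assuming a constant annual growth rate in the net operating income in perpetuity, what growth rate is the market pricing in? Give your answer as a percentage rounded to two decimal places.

4.65%

P = D₁/(r−g) ⇒ g = r − D₁/P = 0.093 − $46,700.00/$1,004,149.43 = 0.046493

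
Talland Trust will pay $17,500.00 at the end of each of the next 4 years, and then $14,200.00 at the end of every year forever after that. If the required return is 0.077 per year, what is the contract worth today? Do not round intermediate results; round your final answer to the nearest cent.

PV of 4-year annuity: $17,500.00 × [1 − (1+0.077)^−4] / 0.077 = 58351.39022
Perpetuity value at year 4: $14,200.00 / 0.077 = 184415.58442
PV of perpetuity: 184415.58442 / (1+0.077)^4 = 137067.59921
Total PV = 58351.39022 + 137067.59921 = 195418.98943

$195418.99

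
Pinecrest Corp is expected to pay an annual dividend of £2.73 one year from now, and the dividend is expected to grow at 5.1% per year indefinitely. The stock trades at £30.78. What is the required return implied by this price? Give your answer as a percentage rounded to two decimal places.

13.97%

P = D₁/(r − g) ⇒ r = D₁/P + g = £2.7300/£30.78 + 0.051 = 0.088694 + 0.051 = 0.139694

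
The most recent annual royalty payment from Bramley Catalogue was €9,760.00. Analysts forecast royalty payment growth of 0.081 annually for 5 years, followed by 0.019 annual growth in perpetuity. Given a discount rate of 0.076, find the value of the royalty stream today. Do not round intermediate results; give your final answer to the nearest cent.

€228057.72

D_1 = 10550.56000
D_2 = 11405.15536
D_3 = 12328.97294
D_4 = 13327.61975
D_5 = 14407.15695
Terminal value at year 5: TV = D_5×(1+g_2)/(r−g_2) = 14680.89293/0.057 = 257559.52517
P_0 = D_1/(1+r)^1 + D_2/(1+r)^2 + D_3/(1+r)^3 + D_4/(1+r)^4 + D_5/(1+r)^5 + TV/(1+r)^5
    = 9805.35316 + 9850.91707 + 9896.69271 + 9942.68105 + 9988.88310 + 178573.19093 = 228057.71802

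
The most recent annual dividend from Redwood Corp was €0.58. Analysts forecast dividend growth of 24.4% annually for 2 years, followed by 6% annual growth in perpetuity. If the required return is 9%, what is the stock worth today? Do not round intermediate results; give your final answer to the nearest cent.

D_1 = 0.72152
D_2 = 0.89757
Terminal value at year 2: TV = D_2×(1+g_2)/(r−g_2) = 0.95143/0.03 = 31.71417
P_0 = D_1/(1+r)^1 + D_2/(1+r)^2 + TV/(1+r)^2
    = 0.66194 + 0.75547 + 26.69318 = 28.11060

€28.11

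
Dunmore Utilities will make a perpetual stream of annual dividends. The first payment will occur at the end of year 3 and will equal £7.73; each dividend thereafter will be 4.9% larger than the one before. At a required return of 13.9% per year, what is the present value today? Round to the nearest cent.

£66.20

Value at end of year 2: C₁ / (r − g) = £7.73 / (0.139 − 0.049) = £85.8889
Discount to today: PV = £85.8889 / (1 + 0.139)^2 = £85.8889 / 1.297321 = £66.20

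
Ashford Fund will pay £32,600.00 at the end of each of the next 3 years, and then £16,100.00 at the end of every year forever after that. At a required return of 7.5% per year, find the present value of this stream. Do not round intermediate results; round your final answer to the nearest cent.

£257575.34

PV of 3-year annuity: £32,600.00 × [1 − (1+0.075)^−3] / 0.075 = 84777.13912
Perpetuity value at year 3: £16,100.00 / 0.075 = 214666.66667
PV of perpetuity: 214666.66667 / (1+0.075)^3 = 172798.20225
Total PV = 84777.13912 + 172798.20225 = 257575.34137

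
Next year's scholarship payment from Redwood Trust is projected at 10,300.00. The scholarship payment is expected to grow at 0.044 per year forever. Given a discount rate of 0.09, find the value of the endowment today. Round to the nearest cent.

223913.04

Growing perpetuity: P = D₁ / (r − g) = 10,300.0000 / (0.09 − 0.044) = 223,913.04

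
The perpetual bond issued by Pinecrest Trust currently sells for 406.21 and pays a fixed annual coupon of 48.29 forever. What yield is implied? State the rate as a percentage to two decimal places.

P = C/r ⇒ r = C/P = 48.29/406.21 = 0.118879

11.89%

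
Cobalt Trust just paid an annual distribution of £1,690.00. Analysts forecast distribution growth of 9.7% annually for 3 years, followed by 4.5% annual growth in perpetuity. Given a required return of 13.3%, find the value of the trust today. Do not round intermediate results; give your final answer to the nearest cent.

D_1 = 1853.93000
D_2 = 2033.76121
D_3 = 2231.03605
Terminal value at year 3: TV = D_3×(1+g_2)/(r−g_2) = 2331.43267/0.088 = 26493.55306
P_0 = D_1/(1+r)^1 + D_2/(1+r)^2 + D_3/(1+r)^3 + TV/(1+r)^3
    = 1636.30185 + 1584.30991 + 1533.96997 + 18215.89340 = 22970.47514

£22970.48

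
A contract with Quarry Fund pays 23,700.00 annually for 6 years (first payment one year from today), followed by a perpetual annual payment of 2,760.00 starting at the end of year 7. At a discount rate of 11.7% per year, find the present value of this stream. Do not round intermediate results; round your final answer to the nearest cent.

110419.10

PV of 6-year annuity: 23,700.00 × [1 − (1+0.117)^−6] / 0.117 = 98273.91571
Perpetuity value at year 6: 2,760.00 / 0.117 = 23589.74359
PV of perpetuity: 23589.74359 / (1+0.117)^6 = 12145.18632
Total PV = 98273.91571 + 12145.18632 = 110419.10203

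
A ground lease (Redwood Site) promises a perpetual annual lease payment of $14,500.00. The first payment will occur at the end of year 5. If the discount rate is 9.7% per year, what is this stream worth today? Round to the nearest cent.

$103221.40

Value at end of year 4: C / r = $14,500.00 / 0.097 = $149,484.5361
Discount to today: PV = $149,484.5361 / (1 + 0.097)^4 = $149,484.5361 / 1.448193 = $103,221.40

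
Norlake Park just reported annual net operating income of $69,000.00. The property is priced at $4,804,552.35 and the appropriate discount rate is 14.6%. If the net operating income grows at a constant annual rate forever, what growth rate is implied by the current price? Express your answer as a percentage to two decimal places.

P = D₀(1+g)/(r−g) ⇒ P(r−g) = D₀(1+g) ⇒ g(P+D₀) = P·r − D₀
g = (P·r − D₀)/(P + D₀) = ($4,804,552.35×0.146 − $69,000.00) / ($4,804,552.35 + $69,000.00) = 0.129775

12.98%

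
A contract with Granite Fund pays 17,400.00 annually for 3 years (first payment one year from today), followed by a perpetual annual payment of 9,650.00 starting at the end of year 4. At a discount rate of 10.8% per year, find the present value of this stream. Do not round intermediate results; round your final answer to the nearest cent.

108356.71

PV of 3-year annuity: 17,400.00 × [1 − (1+0.108)^−3] / 0.108 = 42668.98037
Perpetuity value at year 3: 9,650.00 / 0.108 = 89351.85185
PV of perpetuity: 89351.85185 / (1+0.108)^3 = 65687.73343
Total PV = 42668.98037 + 65687.73343 = 108356.71380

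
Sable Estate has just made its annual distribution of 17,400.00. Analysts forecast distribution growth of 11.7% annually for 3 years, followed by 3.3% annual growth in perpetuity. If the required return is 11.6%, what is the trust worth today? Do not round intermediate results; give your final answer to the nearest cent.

D_1 = 19435.80000
D_2 = 21709.78860
D_3 = 24249.83387
Terminal value at year 3: TV = D_3×(1+g_2)/(r−g_2) = 25050.07838/0.083 = 301808.17330
P_0 = D_1/(1+r)^1 + D_2/(1+r)^2 + D_3/(1+r)^3 + TV/(1+r)^3
    = 17415.59140 + 17431.19677 + 17446.81612 + 217139.28976 = 269432.89405

269432.89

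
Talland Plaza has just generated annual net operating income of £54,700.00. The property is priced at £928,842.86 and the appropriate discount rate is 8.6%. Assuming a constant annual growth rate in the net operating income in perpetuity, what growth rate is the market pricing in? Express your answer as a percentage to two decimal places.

2.56%

P = D₀(1+g)/(r−g) ⇒ P(r−g) = D₀(1+g) ⇒ g(P+D₀) = P·r − D₀
g = (P·r − D₀)/(P + D₀) = (£928,842.86×0.086 − £54,700.00) / (£928,842.86 + £54,700.00) = 0.025602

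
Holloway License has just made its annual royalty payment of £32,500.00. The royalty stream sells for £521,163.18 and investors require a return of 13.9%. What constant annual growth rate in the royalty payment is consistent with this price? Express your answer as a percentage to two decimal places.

P = D₀(1+g)/(r−g) ⇒ P(r−g) = D₀(1+g) ⇒ g(P+D₀) = P·r − D₀
g = (P·r − D₀)/(P + D₀) = (£521,163.18×0.139 − £32,500.00) / (£521,163.18 + £32,500.00) = 0.072141

7.21%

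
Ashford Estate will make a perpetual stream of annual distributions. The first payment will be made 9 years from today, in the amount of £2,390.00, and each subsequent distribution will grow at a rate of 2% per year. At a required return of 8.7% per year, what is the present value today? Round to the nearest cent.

£18301.50

Value at end of year 8: C₁ / (r − g) = £2,390.00 / (0.087 − 0.02) = £35,671.6418
Discount to today: PV = £35,671.6418 / (1 + 0.087)^8 = £35,671.6418 / 1.949110 = £18,301.50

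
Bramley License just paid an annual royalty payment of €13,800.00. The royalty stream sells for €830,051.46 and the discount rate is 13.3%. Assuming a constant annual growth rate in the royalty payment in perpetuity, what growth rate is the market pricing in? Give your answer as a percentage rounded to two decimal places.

11.45%

P = D₀(1+g)/(r−g) ⇒ P(r−g) = D₀(1+g) ⇒ g(P+D₀) = P·r − D₀
g = (P·r − D₀)/(P + D₀) = (€830,051.46×0.133 − €13,800.00) / (€830,051.46 + €13,800.00) = 0.114471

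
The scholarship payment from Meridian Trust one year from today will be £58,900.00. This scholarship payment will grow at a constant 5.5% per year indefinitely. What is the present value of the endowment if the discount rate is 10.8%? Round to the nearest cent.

Growing perpetuity: P = D₁ / (r − g) = £58,900.0000 / (0.108 − 0.055) = £1,111,320.75

£1111320.75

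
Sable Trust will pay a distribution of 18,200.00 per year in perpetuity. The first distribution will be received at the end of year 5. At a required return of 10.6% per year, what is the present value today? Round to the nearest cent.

114747.97

Value at end of year 4: C / r = 18,200.00 / 0.106 = 171,698.1132
Discount to today: PV = 171,698.1132 / (1 + 0.106)^4 = 171,698.1132 / 1.496306 = 114,747.97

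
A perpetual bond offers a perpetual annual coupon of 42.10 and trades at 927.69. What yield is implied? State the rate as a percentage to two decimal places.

4.54%

P = C/r ⇒ r = C/P = 42.10/927.69 = 0.045382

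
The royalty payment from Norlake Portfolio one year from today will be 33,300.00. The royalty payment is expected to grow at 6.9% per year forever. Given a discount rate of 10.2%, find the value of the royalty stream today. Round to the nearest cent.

1009090.91

Growing perpetuity: P = D₁ / (r − g) = 33,300.0000 / (0.102 − 0.069) = 1,009,090.91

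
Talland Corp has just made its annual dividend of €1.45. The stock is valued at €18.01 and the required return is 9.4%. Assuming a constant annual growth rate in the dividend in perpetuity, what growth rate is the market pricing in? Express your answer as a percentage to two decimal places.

1.25%

P = D₀(1+g)/(r−g) ⇒ P(r−g) = D₀(1+g) ⇒ g(P+D₀) = P·r − D₀
g = (P·r − D₀)/(P + D₀) = (€18.01×0.094 − €1.45) / (€18.01 + €1.45) = 0.012484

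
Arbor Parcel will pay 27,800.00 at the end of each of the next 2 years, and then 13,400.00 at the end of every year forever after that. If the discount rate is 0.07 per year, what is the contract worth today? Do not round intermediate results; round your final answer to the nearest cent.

217464.03

PV of 2-year annuity: 27,800.00 × [1 − (1+0.07)^−2] / 0.07 = 50262.90506
Perpetuity value at year 2: 13,400.00 / 0.07 = 191428.57143
PV of perpetuity: 191428.57143 / (1+0.07)^2 = 167201.12798
Total PV = 50262.90506 + 167201.12798 = 217464.03304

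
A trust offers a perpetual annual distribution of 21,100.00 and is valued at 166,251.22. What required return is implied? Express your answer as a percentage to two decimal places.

12.69%

P = C/r ⇒ r = C/P = 21,100.00/166,251.22 = 0.126916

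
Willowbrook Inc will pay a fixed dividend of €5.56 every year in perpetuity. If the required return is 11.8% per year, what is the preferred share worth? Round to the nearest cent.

€47.12

Level perpetuity: PV = C / r = €5.56 / 0.118 = €47.12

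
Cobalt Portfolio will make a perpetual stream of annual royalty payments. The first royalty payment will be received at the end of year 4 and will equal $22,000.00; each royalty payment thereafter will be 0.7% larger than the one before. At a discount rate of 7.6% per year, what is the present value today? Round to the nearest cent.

$255939.18

Value at end of year 3: C₁ / (r − g) = $22,000.00 / (0.076 − 0.007) = $318,840.5797
Discount to today: PV = $318,840.5797 / (1 + 0.076)^3 = $318,840.5797 / 1.245767 = $255,939.18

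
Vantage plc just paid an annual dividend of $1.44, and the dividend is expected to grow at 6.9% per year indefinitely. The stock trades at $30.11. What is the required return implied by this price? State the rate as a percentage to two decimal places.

D₁ = $1.44 × 1.069 = $1.5394
P = D₁/(r − g) ⇒ r = D₁/P + g = $1.5394/$30.11 + 0.069 = 0.051125 + 0.069 = 0.120125

12.01%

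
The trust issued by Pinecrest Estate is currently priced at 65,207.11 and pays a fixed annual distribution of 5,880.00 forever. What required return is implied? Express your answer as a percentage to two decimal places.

P = C/r ⇒ r = C/P = 5,880.00/65,207.11 = 0.090174

9.02%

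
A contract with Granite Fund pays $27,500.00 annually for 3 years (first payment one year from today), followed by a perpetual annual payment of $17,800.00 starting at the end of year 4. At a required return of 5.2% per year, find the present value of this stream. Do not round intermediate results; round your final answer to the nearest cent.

PV of 3-year annuity: $27,500.00 × [1 − (1+0.052)^−3] / 0.052 = 74609.54728
Perpetuity value at year 3: $17,800.00 / 0.052 = 342307.69231
PV of perpetuity: 342307.69231 / (1+0.052)^3 = 294014.96716
Total PV = 74609.54728 + 294014.96716 = 368624.51444

$368624.51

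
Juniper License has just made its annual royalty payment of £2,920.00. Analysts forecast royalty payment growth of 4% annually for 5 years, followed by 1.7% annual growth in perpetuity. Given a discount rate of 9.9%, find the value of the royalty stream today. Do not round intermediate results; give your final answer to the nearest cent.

D_1 = 3036.80000
D_2 = 3158.27200
D_3 = 3284.60288
D_4 = 3415.98700
D_5 = 3552.62648
Terminal value at year 5: TV = D_5×(1+g_2)/(r−g_2) = 3613.02113/0.082 = 44061.23323
P_0 = D_1/(1+r)^1 + D_2/(1+r)^2 + D_3/(1+r)^3 + D_4/(1+r)^4 + D_5/(1+r)^5 + TV/(1+r)^5
    = 2763.23931 + 2614.89434 + 2474.51330 + 2341.66864 + 2215.95576 + 27483.25620 = 39893.52754

£39893.53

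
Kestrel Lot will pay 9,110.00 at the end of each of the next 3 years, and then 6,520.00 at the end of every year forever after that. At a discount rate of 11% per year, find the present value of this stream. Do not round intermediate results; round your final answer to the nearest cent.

PV of 3-year annuity: 9,110.00 × [1 − (1+0.11)^−3] / 0.11 = 22262.24106
Perpetuity value at year 3: 6,520.00 / 0.11 = 59272.72727
PV of perpetuity: 59272.72727 / (1+0.11)^3 = 43339.70733
Total PV = 22262.24106 + 43339.70733 = 65601.94839

65601.95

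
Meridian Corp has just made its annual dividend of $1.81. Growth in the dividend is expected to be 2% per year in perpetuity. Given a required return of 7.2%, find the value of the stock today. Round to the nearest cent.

D₁ = D₀ × (1 + g) = $1.81 × 1.02 = $1.8462
Growing perpetuity: P = D₁ / (r − g) = $1.8462 / (0.072 − 0.02) = $35.50

$35.50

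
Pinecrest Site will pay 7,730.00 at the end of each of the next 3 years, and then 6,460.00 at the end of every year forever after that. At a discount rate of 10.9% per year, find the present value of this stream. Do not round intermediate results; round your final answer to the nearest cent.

PV of 3-year annuity: 7,730.00 × [1 − (1+0.109)^−3] / 0.109 = 18922.81730
Perpetuity value at year 3: 6,460.00 / 0.109 = 59266.05505
PV of perpetuity: 59266.05505 / (1+0.109)^3 = 43452.16116
Total PV = 18922.81730 + 43452.16116 = 62374.97846

62374.98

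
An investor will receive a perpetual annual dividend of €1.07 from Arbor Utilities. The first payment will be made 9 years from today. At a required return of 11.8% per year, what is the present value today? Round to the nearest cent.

Value at end of year 8: C / r = €1.07 / 0.118 = €9.0678
Discount to today: PV = €9.0678 / (1 + 0.118)^8 = €9.0678 / 2.440813 = €3.72

€3.72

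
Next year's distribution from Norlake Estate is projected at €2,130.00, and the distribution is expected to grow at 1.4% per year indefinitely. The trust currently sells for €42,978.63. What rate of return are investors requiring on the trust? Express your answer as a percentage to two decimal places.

P = D₁/(r − g) ⇒ r = D₁/P + g = €2,130.0000/€42,978.63 + 0.014 = 0.049560 + 0.014 = 0.063560

6.36%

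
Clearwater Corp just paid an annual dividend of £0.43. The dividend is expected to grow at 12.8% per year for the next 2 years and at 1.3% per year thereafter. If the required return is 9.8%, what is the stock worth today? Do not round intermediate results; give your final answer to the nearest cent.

£6.30

D_1 = 0.48504
D_2 = 0.54713
Terminal value at year 2: TV = D_2×(1+g_2)/(r−g_2) = 0.55424/0.085 = 6.52044
P_0 = D_1/(1+r)^1 + D_2/(1+r)^2 + TV/(1+r)^2
    = 0.44175 + 0.45382 + 5.40845 = 6.30401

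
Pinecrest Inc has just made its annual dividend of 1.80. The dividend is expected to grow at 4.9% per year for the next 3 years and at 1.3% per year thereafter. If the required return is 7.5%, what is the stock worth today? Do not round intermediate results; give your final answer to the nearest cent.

32.47

D_1 = 1.88820
D_2 = 1.98072
D_3 = 2.07778
Terminal value at year 3: TV = D_3×(1+g_2)/(r−g_2) = 2.10479/0.062 = 33.94820
P_0 = D_1/(1+r)^1 + D_2/(1+r)^2 + D_3/(1+r)^3 + TV/(1+r)^3
    = 1.75647 + 1.71398 + 1.67253 + 27.32696 = 32.46994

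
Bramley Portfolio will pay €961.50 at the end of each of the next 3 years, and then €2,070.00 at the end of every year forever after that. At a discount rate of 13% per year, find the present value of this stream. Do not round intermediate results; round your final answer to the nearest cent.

PV of 3-year annuity: €961.50 × [1 − (1+0.13)^−3] / 0.13 = 2270.24822
Perpetuity value at year 3: €2,070.00 / 0.13 = 15923.07692
PV of perpetuity: 15923.07692 / (1+0.13)^3 = 11035.49105
Total PV = 2270.24822 + 11035.49105 = 13305.73927

€13305.74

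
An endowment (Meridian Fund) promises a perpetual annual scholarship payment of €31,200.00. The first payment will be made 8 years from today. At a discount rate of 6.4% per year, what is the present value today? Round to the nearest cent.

Value at end of year 7: C / r = €31,200.00 / 0.064 = €487,500.0000
Discount to today: PV = €487,500.0000 / (1 + 0.064)^7 = €487,500.0000 / 1.543801 = €315,778.98

€315778.98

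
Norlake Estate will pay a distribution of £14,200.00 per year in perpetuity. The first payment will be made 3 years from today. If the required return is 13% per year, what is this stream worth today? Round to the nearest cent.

Value at end of year 2: C / r = £14,200.00 / 0.13 = £109,230.7692
Discount to today: PV = £109,230.7692 / (1 + 0.13)^2 = £109,230.7692 / 1.276900 = £85,543.71

£85543.71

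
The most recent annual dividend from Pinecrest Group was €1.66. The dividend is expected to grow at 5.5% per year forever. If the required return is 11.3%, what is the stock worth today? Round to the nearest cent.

D₁ = D₀ × (1 + g) = €1.66 × 1.055 = €1.7513
Growing perpetuity: P = D₁ / (r − g) = €1.7513 / (0.113 − 0.055) = €30.19

€30.19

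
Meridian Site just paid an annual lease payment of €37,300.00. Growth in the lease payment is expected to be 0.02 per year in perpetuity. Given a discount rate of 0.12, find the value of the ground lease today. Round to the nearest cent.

€380460.00

D₁ = D₀ × (1 + g) = €37,300.00 × 1.02 = €38,046.0000
Growing perpetuity: P = D₁ / (r − g) = €38,046.0000 / (0.12 − 0.02) = €380,460.00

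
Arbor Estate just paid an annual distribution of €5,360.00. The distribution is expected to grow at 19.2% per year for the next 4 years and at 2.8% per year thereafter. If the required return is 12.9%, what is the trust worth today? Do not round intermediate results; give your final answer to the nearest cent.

D_1 = 6389.12000
D_2 = 7615.83104
D_3 = 9078.07060
D_4 = 10821.06015
Terminal value at year 4: TV = D_4×(1+g_2)/(r−g_2) = 11124.04984/0.101 = 110139.10732
P_0 = D_1/(1+r)^1 + D_2/(1+r)^2 + D_3/(1+r)^3 + D_4/(1+r)^4 + TV/(1+r)^4
    = 5659.09655 + 5974.88316 + 6308.29116 + 6660.30387 + 67790.02350 = 92392.59823

€92392.60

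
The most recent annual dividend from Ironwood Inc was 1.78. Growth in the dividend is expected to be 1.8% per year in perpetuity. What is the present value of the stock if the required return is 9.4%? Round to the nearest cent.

23.84

D₁ = D₀ × (1 + g) = 1.78 × 1.018 = 1.8120
Growing perpetuity: P = D₁ / (r − g) = 1.8120 / (0.094 − 0.018) = 23.84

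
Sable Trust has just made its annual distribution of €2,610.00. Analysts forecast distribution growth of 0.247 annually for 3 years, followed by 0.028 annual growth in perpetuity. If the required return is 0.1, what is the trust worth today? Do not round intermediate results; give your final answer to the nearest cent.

€64405.74

D_1 = 3254.67000
D_2 = 4058.57349
D_3 = 5061.04114
Terminal value at year 3: TV = D_3×(1+g_2)/(r−g_2) = 5202.75029/0.072 = 72260.42075
P_0 = D_1/(1+r)^1 + D_2/(1+r)^2 + D_3/(1+r)^3 + TV/(1+r)^3
    = 2958.79091 + 3354.19297 + 3802.43512 + 54290.32363 = 64405.74262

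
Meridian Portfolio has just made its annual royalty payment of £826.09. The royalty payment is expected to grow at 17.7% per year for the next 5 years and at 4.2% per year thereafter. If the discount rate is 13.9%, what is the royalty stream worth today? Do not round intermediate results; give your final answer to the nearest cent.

£15019.23

D_1 = 972.30793
D_2 = 1144.40643
D_3 = 1346.96637
D_4 = 1585.37942
D_5 = 1865.99158
Terminal value at year 5: TV = D_5×(1+g_2)/(r−g_2) = 1944.36322/0.097 = 20044.98169
P_0 = D_1/(1+r)^1 + D_2/(1+r)^2 + D_3/(1+r)^3 + D_4/(1+r)^4 + D_5/(1+r)^5 + TV/(1+r)^5
    = 853.65051 + 882.13051 + 911.56067 + 941.97271 + 973.39937 + 10456.51689 = 15019.23066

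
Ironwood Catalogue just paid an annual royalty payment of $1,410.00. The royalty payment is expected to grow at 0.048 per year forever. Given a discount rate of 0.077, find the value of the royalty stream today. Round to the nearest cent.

$50954.48

D₁ = D₀ × (1 + g) = $1,410.00 × 1.048 = $1,477.6800
Growing perpetuity: P = D₁ / (r − g) = $1,477.6800 / (0.077 − 0.048) = $50,954.48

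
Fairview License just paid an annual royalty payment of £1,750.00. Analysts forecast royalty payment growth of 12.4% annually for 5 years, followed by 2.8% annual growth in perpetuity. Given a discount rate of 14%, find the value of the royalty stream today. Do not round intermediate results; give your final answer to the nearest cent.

£23354.91

D_1 = 1967.00000
D_2 = 2210.90800
D_3 = 2485.06059
D_4 = 2793.20811
D_5 = 3139.56591
Terminal value at year 5: TV = D_5×(1+g_2)/(r−g_2) = 3227.47376/0.112 = 28816.72996
P_0 = D_1/(1+r)^1 + D_2/(1+r)^2 + D_3/(1+r)^3 + D_4/(1+r)^4 + D_5/(1+r)^5 + TV/(1+r)^5
    = 1725.43860 + 1701.22191 + 1677.34512 + 1653.80343 + 1630.59215 + 14966.50655 = 23354.90776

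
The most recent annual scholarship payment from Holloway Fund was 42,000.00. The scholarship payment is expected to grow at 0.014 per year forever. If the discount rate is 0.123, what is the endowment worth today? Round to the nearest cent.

390715.60

D₁ = D₀ × (1 + g) = 42,000.00 × 1.014 = 42,588.0000
Growing perpetuity: P = D₁ / (r − g) = 42,588.0000 / (0.123 − 0.014) = 390,715.60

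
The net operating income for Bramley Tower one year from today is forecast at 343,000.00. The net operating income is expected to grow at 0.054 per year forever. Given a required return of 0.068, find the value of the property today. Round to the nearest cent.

24500000.00

Growing perpetuity: P = D₁ / (r − g) = 343,000.0000 / (0.068 − 0.054) = 24,500,000.00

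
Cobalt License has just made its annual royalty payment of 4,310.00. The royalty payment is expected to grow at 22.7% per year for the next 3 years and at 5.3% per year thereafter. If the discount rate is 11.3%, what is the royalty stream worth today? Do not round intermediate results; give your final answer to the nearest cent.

D_1 = 5288.37000
D_2 = 6488.82999
D_3 = 7961.79440
Terminal value at year 3: TV = D_3×(1+g_2)/(r−g_2) = 8383.76950/0.06 = 139729.49168
P_0 = D_1/(1+r)^1 + D_2/(1+r)^2 + D_3/(1+r)^3 + TV/(1+r)^3
    = 4751.45553 + 5238.12752 + 5774.64732 + 101345.06047 = 117109.29083

117109.29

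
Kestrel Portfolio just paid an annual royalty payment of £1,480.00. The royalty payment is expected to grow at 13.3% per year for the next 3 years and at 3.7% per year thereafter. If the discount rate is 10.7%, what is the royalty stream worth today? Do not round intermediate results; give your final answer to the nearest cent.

£28158.42

D_1 = 1676.84000
D_2 = 1899.85972
D_3 = 2152.54106
Terminal value at year 3: TV = D_3×(1+g_2)/(r−g_2) = 2232.18508/0.07 = 31888.35832
P_0 = D_1/(1+r)^1 + D_2/(1+r)^2 + D_3/(1+r)^3 + TV/(1+r)^3
    = 1514.76061 + 1550.33765 + 1586.75028 + 23506.57194 = 28158.42047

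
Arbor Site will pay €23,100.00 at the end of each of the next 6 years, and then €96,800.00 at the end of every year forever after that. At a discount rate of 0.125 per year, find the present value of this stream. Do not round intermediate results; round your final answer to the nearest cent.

PV of 6-year annuity: €23,100.00 × [1 − (1+0.125)^−6] / 0.125 = 93643.66995
Perpetuity value at year 6: €96,800.00 / 0.125 = 774400.00000
PV of perpetuity: 774400.00000 / (1+0.125)^6 = 381988.43070
Total PV = 93643.66995 + 381988.43070 = 475632.10065

€475632.10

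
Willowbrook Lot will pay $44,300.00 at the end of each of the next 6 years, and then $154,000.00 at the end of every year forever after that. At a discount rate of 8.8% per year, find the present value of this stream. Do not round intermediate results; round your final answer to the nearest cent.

$1254946.47

PV of 6-year annuity: $44,300.00 × [1 − (1+0.088)^−6] / 0.088 = 199916.78743
Perpetuity value at year 6: $154,000.00 / 0.088 = 1750000.00000
PV of perpetuity: 1750000.00000 / (1+0.088)^6 = 1055029.67799
Total PV = 199916.78743 + 1055029.67799 = 1254946.46543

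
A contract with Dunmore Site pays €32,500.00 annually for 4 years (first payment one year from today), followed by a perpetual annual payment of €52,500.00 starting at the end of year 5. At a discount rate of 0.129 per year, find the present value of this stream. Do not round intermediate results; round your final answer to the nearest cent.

PV of 4-year annuity: €32,500.00 × [1 − (1+0.129)^−4] / 0.129 = 96871.52076
Perpetuity value at year 4: €52,500.00 / 0.129 = 406976.74419
PV of perpetuity: 406976.74419 / (1+0.129)^4 = 250491.97988
Total PV = 96871.52076 + 250491.97988 = 347363.50064

€347363.50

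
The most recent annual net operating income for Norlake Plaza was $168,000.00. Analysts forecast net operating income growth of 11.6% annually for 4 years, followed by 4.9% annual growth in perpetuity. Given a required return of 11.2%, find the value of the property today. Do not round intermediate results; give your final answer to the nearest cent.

D_1 = 187488.00000
D_2 = 209236.60800
D_3 = 233508.05453
D_4 = 260594.98885
Terminal value at year 4: TV = D_4×(1+g_2)/(r−g_2) = 273364.14331/0.063 = 4339113.38583
P_0 = D_1/(1+r)^1 + D_2/(1+r)^2 + D_3/(1+r)^3 + D_4/(1+r)^4 + TV/(1+r)^4
    = 168604.31655 + 169210.80689 + 169819.47886 + 170430.34030 + 2837800.42810 = 3515865.37070

$3515865.37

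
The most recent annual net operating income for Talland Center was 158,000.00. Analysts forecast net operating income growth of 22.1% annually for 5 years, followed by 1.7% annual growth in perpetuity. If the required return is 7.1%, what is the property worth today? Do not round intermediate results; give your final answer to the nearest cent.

6921602.64

D_1 = 192918.00000
D_2 = 235552.87800
D_3 = 287610.06404
D_4 = 351171.88819
D_5 = 428780.87548
Terminal value at year 5: TV = D_5×(1+g_2)/(r−g_2) = 436070.15036/0.054 = 8075373.15488
P_0 = D_1/(1+r)^1 + D_2/(1+r)^2 + D_3/(1+r)^3 + D_4/(1+r)^4 + D_5/(1+r)^5 + TV/(1+r)^5
    = 180128.85154 + 205356.98201 + 234118.46408 + 266908.16493 + 304290.26086 + 5730799.91293 = 6921602.63636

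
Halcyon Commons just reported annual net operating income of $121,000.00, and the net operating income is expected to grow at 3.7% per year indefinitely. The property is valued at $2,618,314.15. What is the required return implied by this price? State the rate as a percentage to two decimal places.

8.49%

D₁ = $121,000.00 × 1.037 = $125,477.0000
P = D₁/(r − g) ⇒ r = D₁/P + g = $125,477.0000/$2,618,314.15 + 0.037 = 0.047923 + 0.037 = 0.084923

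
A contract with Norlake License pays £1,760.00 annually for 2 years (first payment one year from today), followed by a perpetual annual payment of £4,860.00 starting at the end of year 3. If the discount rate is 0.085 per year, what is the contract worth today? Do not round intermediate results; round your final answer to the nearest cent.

£51686.02

PV of 2-year annuity: £1,760.00 × [1 − (1+0.085)^−2] / 0.085 = 3117.16112
Perpetuity value at year 2: £4,860.00 / 0.085 = 57176.47059
PV of perpetuity: 57176.47059 / (1+0.085)^2 = 48568.85522
Total PV = 3117.16112 + 48568.85522 = 51686.01634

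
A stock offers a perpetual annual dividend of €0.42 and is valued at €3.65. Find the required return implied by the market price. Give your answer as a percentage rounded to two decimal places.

P = C/r ⇒ r = C/P = €0.42/€3.65 = 0.115068

11.51%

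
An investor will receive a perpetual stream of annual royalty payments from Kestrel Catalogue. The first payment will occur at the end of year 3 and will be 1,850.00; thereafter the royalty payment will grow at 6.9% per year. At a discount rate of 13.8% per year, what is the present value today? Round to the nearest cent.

20703.23

Value at end of year 2: C₁ / (r − g) = 1,850.00 / (0.138 − 0.069) = 26,811.5942
Discount to today: PV = 26,811.5942 / (1 + 0.138)^2 = 26,811.5942 / 1.295044 = 20,703.23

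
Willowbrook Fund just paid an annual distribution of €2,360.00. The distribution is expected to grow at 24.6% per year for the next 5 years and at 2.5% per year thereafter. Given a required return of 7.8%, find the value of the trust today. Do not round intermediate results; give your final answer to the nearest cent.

€112763.63

D_1 = 2940.56000
D_2 = 3663.93776
D_3 = 4565.26645
D_4 = 5688.32200
D_5 = 7087.64921
Terminal value at year 5: TV = D_5×(1+g_2)/(r−g_2) = 7264.84044/0.053 = 137072.46106
P_0 = D_1/(1+r)^1 + D_2/(1+r)^2 + D_3/(1+r)^3 + D_4/(1+r)^4 + D_5/(1+r)^5 + TV/(1+r)^5
    = 2727.79221 + 3152.90268 + 3644.26414 + 4212.20141 + 4868.64838 + 94157.82243 = 112763.63125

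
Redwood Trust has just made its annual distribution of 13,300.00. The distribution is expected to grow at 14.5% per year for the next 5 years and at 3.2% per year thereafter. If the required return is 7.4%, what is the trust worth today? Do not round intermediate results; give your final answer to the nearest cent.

D_1 = 15228.50000
D_2 = 17436.63250
D_3 = 19964.94421
D_4 = 22859.86112
D_5 = 26174.54099
Terminal value at year 5: TV = D_5×(1+g_2)/(r−g_2) = 27012.12630/0.042 = 643145.86423
P_0 = D_1/(1+r)^1 + D_2/(1+r)^2 + D_3/(1+r)^3 + D_4/(1+r)^4 + D_5/(1+r)^5 + TV/(1+r)^5
    = 14179.23650 + 15116.59757 + 16115.92572 + 17181.31745 + 18317.14012 + 450078.29998 = 530988.51733

530988.52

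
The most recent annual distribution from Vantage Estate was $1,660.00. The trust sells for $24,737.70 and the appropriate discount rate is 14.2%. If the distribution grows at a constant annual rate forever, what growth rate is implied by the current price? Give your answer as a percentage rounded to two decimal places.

7.02%

P = D₀(1+g)/(r−g) ⇒ P(r−g) = D₀(1+g) ⇒ g(P+D₀) = P·r − D₀
g = (P·r − D₀)/(P + D₀) = ($24,737.70×0.142 − $1,660.00) / ($24,737.70 + $1,660.00) = 0.070186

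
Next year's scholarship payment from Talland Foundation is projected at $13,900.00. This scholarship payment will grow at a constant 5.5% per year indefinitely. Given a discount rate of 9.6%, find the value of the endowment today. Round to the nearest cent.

Growing perpetuity: P = D₁ / (r − g) = $13,900.0000 / (0.096 − 0.055) = $339,024.39

$339024.39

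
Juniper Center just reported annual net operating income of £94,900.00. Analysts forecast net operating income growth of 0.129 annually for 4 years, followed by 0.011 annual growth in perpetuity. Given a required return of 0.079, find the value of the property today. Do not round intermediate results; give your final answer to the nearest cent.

D_1 = 107142.10000
D_2 = 120963.43090
D_3 = 136567.71349
D_4 = 154184.94853
Terminal value at year 4: TV = D_4×(1+g_2)/(r−g_2) = 155880.98296/0.068 = 2292367.39646
P_0 = D_1/(1+r)^1 + D_2/(1+r)^2 + D_3/(1+r)^3 + D_4/(1+r)^4 + TV/(1+r)^4
    = 99297.59036 + 103898.96156 + 108713.55662 + 113751.25619 + 1691213.52950 = 2116874.89423

£2116874.89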